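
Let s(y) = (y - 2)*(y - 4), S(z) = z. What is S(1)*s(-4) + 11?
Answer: 59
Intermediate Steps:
s(y) = (-4 + y)*(-2 + y) (s(y) = (-2 + y)*(-4 + y) = (-4 + y)*(-2 + y))
S(1)*s(-4) + 11 = 1*(8 + (-4)**2 - 6*(-4)) + 11 = 1*(8 + 16 + 24) + 11 = 1*48 + 11 = 48 + 11 = 59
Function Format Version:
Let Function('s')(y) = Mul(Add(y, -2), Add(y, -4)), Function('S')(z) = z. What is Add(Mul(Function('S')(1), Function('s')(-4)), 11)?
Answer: 59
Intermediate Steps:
Function('s')(y) = Mul(Add(-4, y), Add(-2, y)) (Function('s')(y) = Mul(Add(-2, y), Add(-4, y)) = Mul(Add(-4, y), Add(-2, y)))
Add(Mul(Function('S')(1), Function('s')(-4)), 11) = Add(Mul(1, Add(8, Pow(-4, 2), Mul(-6, -4))), 11) = Add(Mul(1, Add(8, 16, 24)), 11) = Add(Mul(1, 48), 11) = Add(48, 11) = 59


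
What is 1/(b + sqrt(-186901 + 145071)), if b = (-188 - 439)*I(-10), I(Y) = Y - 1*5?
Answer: -I/(sqrt(41830) - 9405*I) ≈ 0.00010628 - 2.3111e-6*I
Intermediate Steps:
I(Y) = -5 + Y (I(Y) = Y - 5 = -5 + Y)
b = 9405 (b = (-188 - 439)*(-5 - 10) = -627*(-15) = 9405)
1/(b + sqrt(-186901 + 145071)) = 1/(9405 + sqrt(-186901 + 145071)) = 1/(9405 + sqrt(-41830)) = 1/(9405 + I*sqrt(41830))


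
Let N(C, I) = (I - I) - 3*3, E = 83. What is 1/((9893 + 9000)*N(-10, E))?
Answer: -1/170037 ≈ -5.8811e-6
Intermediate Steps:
N(C, I) = -9 (N(C, I) = 0 - 9 = -9)
1/((9893 + 9000)*N(-10, E)) = 1/((9893 + 9000)*(-9)) = -⅑/18893 = (1/18893)*(-⅑) = -1/170037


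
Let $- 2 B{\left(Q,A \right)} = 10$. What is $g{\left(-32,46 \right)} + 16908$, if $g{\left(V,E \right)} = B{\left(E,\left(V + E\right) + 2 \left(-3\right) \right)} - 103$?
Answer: $16800$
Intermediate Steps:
$B{\left(Q,A \right)} = -5$ ($B{\left(Q,A \right)} = \left(- \frac{1}{2}\right) 10 = -5$)
$g{\left(V,E \right)} = -108$ ($g{\left(V,E \right)} = -5 - 103 = -108$)
$g{\left(-32,46 \right)} + 16908 = -108 + 16908 = 16800$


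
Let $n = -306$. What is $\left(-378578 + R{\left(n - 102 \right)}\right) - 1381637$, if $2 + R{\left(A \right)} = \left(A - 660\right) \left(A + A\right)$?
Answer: $-888729$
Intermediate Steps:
$R{\left(A \right)} = -2 + 2 A \left(-660 + A\right)$ ($R{\left(A \right)} = -2 + \left(A - 660\right) \left(A + A\right) = -2 + \left(-660 + A\right) 2 A = -2 + 2 A \left(-660 + A\right)$)
$\left(-378578 + R{\left(n - 102 \right)}\right) - 1381637 = \left(-378578 - \left(2 - 2 \left(-306 - 102\right)^{2} + 1320 \left(-306 - 102\right)\right)\right) - 1381637 = \left(-378578 - \left(-538558 - 332928\right)\right) - 1381637 = \left(-378578 + \left(-2 + 538560 + 2 \cdot 166464\right)\right) - 1381637 = \left(-378578 + \left(-2 + 538560 + 332928\right)\right) - 1381637 = \left(-378578 + 871486\right) - 1381637 = 492908 - 1381637 = -888729$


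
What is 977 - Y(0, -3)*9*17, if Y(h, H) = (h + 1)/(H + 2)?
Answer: 1130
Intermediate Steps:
Y(h, H) = (1 + h)/(2 + H)
977 - Y(0, -3)*9*17 = 977 - ((1 + 0)/(2 - 3))*9*17 = 977 - (1/(-1))*9*17 = 977 - -1*1*9*17 = 977 - (-1*9)*17 = 977 - (-9)*17 = 977 - 1*(-153) = 977 + 153 = 1130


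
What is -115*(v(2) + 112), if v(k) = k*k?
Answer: -13340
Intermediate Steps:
v(k) = k**2
-115*(v(2) + 112) = -115*(2**2 + 112) = -115*(4 + 112) = -115*116 = -13340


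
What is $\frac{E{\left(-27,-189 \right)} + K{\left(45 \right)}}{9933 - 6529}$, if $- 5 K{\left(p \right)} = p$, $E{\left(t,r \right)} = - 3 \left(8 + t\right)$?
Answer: $\frac{12}{851} \approx 0.014101$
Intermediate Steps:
$E{\left(t,r \right)} = -24 - 3 t$
$K{\left(p \right)} = - \frac{p}{5}$
$\frac{E{\left(-27,-189 \right)} + K{\left(45 \right)}}{9933 - 6529} = \frac{\left(-24 - -81\right) - 9}{9933 - 6529} = \frac{\left(-24 + 81\right) - 9}{3404} = \left(57 - 9\right) \frac{1}{3404} = 48 \cdot \frac{1}{3404} = \frac{12}{851}$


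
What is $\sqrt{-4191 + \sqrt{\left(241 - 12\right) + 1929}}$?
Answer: $\sqrt{-4191 + \sqrt{2158}} \approx 64.378 i$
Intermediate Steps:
$\sqrt{-4191 + \sqrt{\left(241 - 12\right) + 1929}} = \sqrt{-4191 + \sqrt{229 + 1929}} = \sqrt{-4191 + \sqrt{2158}}$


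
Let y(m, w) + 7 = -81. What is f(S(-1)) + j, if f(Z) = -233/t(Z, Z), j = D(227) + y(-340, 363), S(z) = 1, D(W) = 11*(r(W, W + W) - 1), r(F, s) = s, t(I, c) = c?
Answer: 4662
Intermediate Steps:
D(W) = -11 + 22*W (D(W) = 11*((W + W) - 1) = 11*(2*W - 1) = 11*(-1 + 2*W) = -11 + 22*W)
y(m, w) = -88 (y(m, w) = -7 - 81 = -88)
j = 4895 (j = (-11 + 22*227) - 88 = (-11 + 4994) - 88 = 4983 - 88 = 4895)
f(Z) = -233/Z
f(S(-1)) + j = -233/1 + 4895 = -233*1 + 4895 = -233 + 4895 = 4662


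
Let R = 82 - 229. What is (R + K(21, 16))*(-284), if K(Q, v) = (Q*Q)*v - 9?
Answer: -1959600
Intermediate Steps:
R = -147
K(Q, v) = -9 + v*Q² (K(Q, v) = Q²*v - 9 = v*Q² - 9 = -9 + v*Q²)
(R + K(21, 16))*(-284) = (-147 + (-9 + 16*21²))*(-284) = (-147 + (-9 + 16*441))*(-284) = (-147 + (-9 + 7056))*(-284) = (-147 + 7047)*(-284) = 6900*(-284) = -1959600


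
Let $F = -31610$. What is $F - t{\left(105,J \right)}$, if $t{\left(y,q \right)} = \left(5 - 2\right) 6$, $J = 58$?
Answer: $-31628$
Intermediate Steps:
$t{\left(y,q \right)} = 18$ ($t{\left(y,q \right)} = 3 \cdot 6 = 18$)
$F - t{\left(105,J \right)} = -31610 - 18 = -31628$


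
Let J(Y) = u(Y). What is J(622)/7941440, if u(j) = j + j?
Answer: 311/1985360 ≈ 0.00015665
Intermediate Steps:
u(j) = 2*j
J(Y) = 2*Y
J(622)/7941440 = (2*622)/7941440 = 1244*(1/7941440) = 311/1985360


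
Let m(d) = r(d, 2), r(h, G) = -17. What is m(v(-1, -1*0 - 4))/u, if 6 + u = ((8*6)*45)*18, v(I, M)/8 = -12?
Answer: -17/38874 ≈ -0.00043731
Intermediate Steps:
v(I, M) = -96 (v(I, M) = 8*(-12) = -96)
m(d) = -17
u = 38874 (u = -6 + ((8*6)*45)*18 = -6 + (48*45)*18 = -6 + 2160*18 = -6 + 38880 = 38874)
m(v(-1, -1*0 - 4))/u = -17/38874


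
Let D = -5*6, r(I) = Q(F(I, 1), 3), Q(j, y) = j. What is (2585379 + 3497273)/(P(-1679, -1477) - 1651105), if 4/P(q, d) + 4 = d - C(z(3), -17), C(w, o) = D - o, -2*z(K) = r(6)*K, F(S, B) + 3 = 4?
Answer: -558083321/151488884 ≈ -3.6840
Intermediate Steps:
F(S, B) = 1 (F(S, B) = -3 + 4 = 1)
r(I) = 1
D = -30
z(K) = -K/2
C(w, o) = -30 - o
P(q, d) = 4/(9 + d) (P(q, d) = 4/(-4 + (d - (-30 - 1*(-17)))) = 4/(-4 + (d - (-30 + 17))) = 4/(-4 + (d - 1*(-13))) = 4/(-4 + (d + 13)) = 4/(-4 + (13 + d)) = 4/(9 + d))
(2585379 + 3497273)/(P(-1679, -1477) - 1651105) = (2585379 + 3497273)/(4/(9 - 1477) - 1651105) = 6082652/(4/(-1468) - 1651105) = 6082652/(4*(-1/1468) - 1651105) = 6082652/(-1/367 - 1651105) = 6082652/(-605955536/367) = 6082652*(-367/605955536) = -558083321/151488884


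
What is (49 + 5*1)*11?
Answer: 594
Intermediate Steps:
(49 + 5*1)*11 = (49 + 5)*11 = 54*11 = 594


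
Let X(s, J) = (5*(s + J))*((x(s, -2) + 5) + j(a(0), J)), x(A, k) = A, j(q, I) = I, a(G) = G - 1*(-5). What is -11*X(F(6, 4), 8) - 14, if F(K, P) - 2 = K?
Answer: -18494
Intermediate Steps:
a(G) = 5 + G (a(G) = G + 5 = 5 + G)
F(K, P) = 2 + K
X(s, J) = (5*J + 5*s)*(5 + J + s) (X(s, J) = (5*(s + J))*((s + 5) + J) = (5*(J + s))*((5 + s) + J) = (5*J + 5*s)*(5 + J + s))
-11*X(F(6, 4), 8) - 14 = -11*(5*8**2 + 5*(2 + 6)**2 + 25*8 + 25*(2 + 6) + 10*8*(2 + 6)) - 14 = -11*(5*64 + 5*8**2 + 200 + 25*8 + 10*8*8) - 14 = -11*(320 + 5*64 + 200 + 200 + 640) - 14 = -11*(320 + 320 + 200 + 200 + 640) - 14 = -11*1680 - 14 = -18480 - 14 = -18494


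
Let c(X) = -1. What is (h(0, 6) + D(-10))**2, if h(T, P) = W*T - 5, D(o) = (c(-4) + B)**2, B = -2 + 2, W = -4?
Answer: 16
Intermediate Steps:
B = 0
D(o) = 1 (D(o) = (-1 + 0)**2 = (-1)**2 = 1)
h(T, P) = -5 - 4*T (h(T, P) = -4*T - 5 = -5 - 4*T)
(h(0, 6) + D(-10))**2 = ((-5 - 4*0) + 1)**2 = ((-5 + 0) + 1)**2 = (-5 + 1)**2 = (-4)**2 = 16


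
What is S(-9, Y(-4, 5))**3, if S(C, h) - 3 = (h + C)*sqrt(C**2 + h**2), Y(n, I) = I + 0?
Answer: 15291 - 6892*sqrt(106) ≈ -55667.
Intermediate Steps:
Y(n, I) = I
S(C, h) = 3 + sqrt(C**2 + h**2)*(C + h) (S(C, h) = 3 + (h + C)*sqrt(C**2 + h**2) = 3 + (C + h)*sqrt(C**2 + h**2) = 3 + sqrt(C**2 + h**2)*(C + h))
S(-9, Y(-4, 5))**3 = (3 - 9*sqrt((-9)**2 + 5**2) + 5*sqrt((-9)**2 + 5**2))**3 = (3 - 9*sqrt(81 + 25) + 5*sqrt(81 + 25))**3 = (3 - 9*sqrt(106) + 5*sqrt(106))**3 = (3 - 4*sqrt(106))**3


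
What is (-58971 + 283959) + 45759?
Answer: 270747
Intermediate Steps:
(-58971 + 283959) + 45759 = 224988 + 45759 = 270747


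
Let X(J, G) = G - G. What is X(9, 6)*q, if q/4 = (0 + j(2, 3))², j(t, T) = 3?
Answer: 0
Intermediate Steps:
X(J, G) = 0
q = 36 (q = 4*(0 + 3)² = 4*3² = 4*9 = 36)
X(9, 6)*q = 0*36 = 0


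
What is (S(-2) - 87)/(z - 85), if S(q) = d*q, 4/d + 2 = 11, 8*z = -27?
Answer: 904/909 ≈ 0.99450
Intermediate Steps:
z = -27/8 (z = (⅛)*(-27) = -27/8 ≈ -3.3750)
d = 4/9 (d = 4/(-2 + 11) = 4/9 ≈ 0.44444)
S(q) = 4*q/9
(S(-2) - 87)/(z - 85) = ((4/9)*(-2) - 87)/(-27/8 - 85) = (-8/9 - 87)/(-707/8) = -791/9*(-8/707) = 904/909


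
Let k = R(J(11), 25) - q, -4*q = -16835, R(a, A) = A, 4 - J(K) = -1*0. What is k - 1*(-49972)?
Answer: 183153/4 ≈ 45788.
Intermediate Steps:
J(K) = 4 (J(K) = 4 - (-1)*0 = 4 - 1*0 = 4 + 0 = 4)
q = 16835/4 (q = -¼*(-16835) = 16835/4 ≈ 4208.8)
k = -16735/4 (k = 25 - 1*16835/4 = 25 - 16835/4 = -16735/4 ≈ -4183.8)
k - 1*(-49972) = -16735/4 - 1*(-49972) = -16735/4 + 49972 = 183153/4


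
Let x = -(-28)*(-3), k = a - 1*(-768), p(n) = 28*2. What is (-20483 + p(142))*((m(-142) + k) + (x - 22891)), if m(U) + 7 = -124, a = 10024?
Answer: 251538078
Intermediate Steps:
m(U) = -131 (m(U) = -7 - 124 = -131)
p(n) = 56
k = 10792 (k = 10024 - 1*(-768) = 10024 + 768 = 10792)
x = -84 (x = -14*6 = -84)
(-20483 + p(142))*((m(-142) + k) + (x - 22891)) = (-20483 + 56)*((-131 + 10792) + (-84 - 22891)) = -20427*(10661 - 22975) = -20427*(-12314) = 251538078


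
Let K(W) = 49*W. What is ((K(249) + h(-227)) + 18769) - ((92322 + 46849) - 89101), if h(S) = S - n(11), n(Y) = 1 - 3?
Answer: -19325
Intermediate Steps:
n(Y) = -2
h(S) = 2 + S (h(S) = S - 1*(-2) = S + 2 = 2 + S)
((K(249) + h(-227)) + 18769) - ((92322 + 46849) - 89101) = ((49*249 + (2 - 227)) + 18769) - ((92322 + 46849) - 89101) = ((12201 - 225) + 18769) - (139171 - 89101) = (11976 + 18769) - 1*50070 = 30745 - 50070 = -19325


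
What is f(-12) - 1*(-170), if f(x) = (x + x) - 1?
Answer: 145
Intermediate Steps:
f(x) = -1 + 2*x (f(x) = 2*x - 1 = -1 + 2*x)
f(-12) - 1*(-170) = (-1 + 2*(-12)) - 1*(-170) = (-1 - 24) + 170 = -25 + 170 = 145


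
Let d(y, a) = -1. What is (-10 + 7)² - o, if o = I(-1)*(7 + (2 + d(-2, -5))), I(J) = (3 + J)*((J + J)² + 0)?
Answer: -55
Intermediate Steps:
I(J) = 4*J²*(3 + J) (I(J) = (3 + J)*((2*J)² + 0) = (3 + J)*(4*J² + 0) = (3 + J)*(4*J²) = 4*J²*(3 + J))
o = 64 (o = (4*(-1)²*(3 - 1))*(7 + (2 - 1)) = (4*1*2)*(7 + 1) = 8*8 = 64)
(-10 + 7)² - o = (-10 + 7)² - 1*64 = (-3)² - 64 = 9 - 64 = -55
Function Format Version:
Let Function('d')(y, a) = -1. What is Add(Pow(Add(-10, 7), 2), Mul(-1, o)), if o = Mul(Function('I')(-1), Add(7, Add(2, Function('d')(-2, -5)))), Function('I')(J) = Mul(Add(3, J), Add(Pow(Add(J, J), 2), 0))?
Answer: -55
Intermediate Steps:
Function('I')(J) = Mul(4, Pow(J, 2), Add(3, J)) (Function('I')(J) = Mul(Add(3, J), Add(Pow(Mul(2, J), 2), 0)) = Mul(Add(3, J), Add(Mul(4, Pow(J, 2)), 0)) = Mul(Add(3, J), Mul(4, Pow(J, 2))) = Mul(4, Pow(J, 2), Add(3, J)))
o = 64 (o = Mul(Mul(4, Pow(-1, 2), Add(3, -1)), Add(7, Add(2, -1))) = Mul(Mul(4, 1, 2), Add(7, 1)) = Mul(8, 8) = 64)
Add(Pow(Add(-10, 7), 2), Mul(-1, o)) = Add(Pow(Add(-10, 7), 2), Mul(-1, 64)) = Add(Pow(-3, 2), -64) = Add(9, -64) = -55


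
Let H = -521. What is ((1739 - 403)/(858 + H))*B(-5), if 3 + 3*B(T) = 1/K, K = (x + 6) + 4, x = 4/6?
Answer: -5177/1348 ≈ -3.8405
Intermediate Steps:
x = ⅔ (x = 4*(⅙) = ⅔ ≈ 0.66667)
K = 32/3 (K = (⅔ + 6) + 4 = 20/3 + 4 = 32/3 ≈ 10.667)
B(T) = -31/32 (B(T) = -1 + 1/(3*(32/3)) = -1 + (⅓)*(3/32) = -1 + 1/32 = -31/32)
((1739 - 403)/(858 + H))*B(-5) = ((1739 - 403)/(858 - 521))*(-31/32) = (1336/337)*(-31/32) = -5177/1348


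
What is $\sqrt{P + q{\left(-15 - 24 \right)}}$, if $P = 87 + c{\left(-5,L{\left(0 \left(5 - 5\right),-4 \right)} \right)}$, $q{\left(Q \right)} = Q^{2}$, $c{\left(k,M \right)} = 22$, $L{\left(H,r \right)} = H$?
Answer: $\sqrt{1630} \approx 40.373$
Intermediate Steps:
$P = 109$ ($P = 87 + 22 = 109$)
$\sqrt{P + q{\left(-15 - 24 \right)}} = \sqrt{109 + \left(-15 - 24\right)^{2}} = \sqrt{109 + \left(-39\right)^{2}} = \sqrt{109 + 1521} = \sqrt{1630}$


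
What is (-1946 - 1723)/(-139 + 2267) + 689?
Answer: 1462523/2128 ≈ 687.28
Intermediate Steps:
(-1946 - 1723)/(-139 + 2267) + 689 = -3669/2128 + 689 = 1462523/2128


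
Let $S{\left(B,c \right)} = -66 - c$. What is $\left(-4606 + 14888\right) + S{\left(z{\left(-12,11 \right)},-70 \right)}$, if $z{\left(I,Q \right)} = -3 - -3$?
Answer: $10286$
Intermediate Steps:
$z{\left(I,Q \right)} = 0$ ($z{\left(I,Q \right)} = -3 + 3 = 0$)
$\left(-4606 + 14888\right) + S{\left(z{\left(-12,11 \right)},-70 \right)} = \left(-4606 + 14888\right) - -4 = 10282 + \left(-66 + 70\right) = 10282 + 4 = 10286$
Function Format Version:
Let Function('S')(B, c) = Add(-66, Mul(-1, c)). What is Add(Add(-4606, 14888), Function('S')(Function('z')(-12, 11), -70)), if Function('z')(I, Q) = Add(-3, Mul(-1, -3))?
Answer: 10286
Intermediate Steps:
Function('z')(I, Q) = 0 (Function('z')(I, Q) = Add(-3, 3) = 0)
Add(Add(-4606, 14888), Function('S')(Function('z')(-12, 11), -70)) = Add(Add(-4606, 14888), Add(-66, Mul(-1, -70))) = Add(10282, Add(-66, 70)) = Add(10282, 4) = 10286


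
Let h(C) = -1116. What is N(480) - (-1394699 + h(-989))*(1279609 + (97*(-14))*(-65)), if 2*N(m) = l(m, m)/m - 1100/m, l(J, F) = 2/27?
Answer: 24744606101934751/12960 ≈ 1.9093e+12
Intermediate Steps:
l(J, F) = 2/27 (l(J, F) = 2*(1/27) = 2/27)
N(m) = -14849/(27*m) (N(m) = (2/(27*m) - 1100/m)/2 = (-29698/(27*m))/2 = -14849/(27*m))
N(480) - (-1394699 + h(-989))*(1279609 + (97*(-14))*(-65)) = -14849/27/480 - (-1394699 - 1116)*(1279609 + (97*(-14))*(-65)) = -14849/27*1/480 - (-1395815)*(1279609 - 1358*(-65)) = -14849/12960 - (-1395815)*(1279609 + 88270) = -14849/12960 - (-1395815)*1367879 = -14849/12960 - 1*(-1909306026385) = -14849/12960 + 1909306026385 = 24744606101934751/12960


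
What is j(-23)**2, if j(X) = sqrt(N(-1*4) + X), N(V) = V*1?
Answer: -27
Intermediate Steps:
N(V) = V
j(X) = sqrt(-4 + X) (j(X) = sqrt(-1*4 + X) = sqrt(-4 + X))
j(-23)**2 = (sqrt(-4 - 23))**2 = (sqrt(-27))**2 = (3*I*sqrt(3))**2 = -27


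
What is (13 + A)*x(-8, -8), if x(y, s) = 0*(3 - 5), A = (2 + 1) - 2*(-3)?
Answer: 0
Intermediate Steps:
A = 9 (A = 3 + 6 = 9)
x(y, s) = 0 (x(y, s) = 0*(-2) = 0)
(13 + A)*x(-8, -8) = (13 + 9)*0 = 22*0 = 0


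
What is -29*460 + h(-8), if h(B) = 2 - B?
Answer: -13330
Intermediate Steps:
-29*460 + h(-8) = -29*460 + (2 - 1*(-8)) = -13340 + (2 + 8) = -13340 + 10 = -13330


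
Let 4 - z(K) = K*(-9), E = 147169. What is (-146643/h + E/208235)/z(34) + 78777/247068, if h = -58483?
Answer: 17059634844807507/51819003626225300 ≈ 0.32922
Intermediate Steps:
z(K) = 4 + 9*K (z(K) = 4 - K*(-9) = 4 - (-9)*K = 4 + 9*K)
(-146643/h + E/208235)/z(34) + 78777/247068 = (-146643/(-58483) + 147169/208235)/(4 + 9*34) + 78777/247068 = (-146643*(-1/58483) + 147169*(1/208235))/(4 + 306) + 78777*(1/247068) = (146643/58483 + 147169/208235)/310 + 8753/27452 = (39143089732/12178207505)*(1/310) + 8753/27452 = 19571544866/1887622163275 + 8753/27452 = 17059634844807507/51819003626225300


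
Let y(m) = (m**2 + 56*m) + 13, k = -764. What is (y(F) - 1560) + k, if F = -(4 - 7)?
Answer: -2134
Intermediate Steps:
F = 3 (F = -1*(-3) = 3)
y(m) = 13 + m**2 + 56*m
(y(F) - 1560) + k = ((13 + 3**2 + 56*3) - 1560) - 764 = ((13 + 9 + 168) - 1560) - 764 = (190 - 1560) - 764 = -1370 - 764 = -2134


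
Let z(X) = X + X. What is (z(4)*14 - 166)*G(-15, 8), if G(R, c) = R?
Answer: 810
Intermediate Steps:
z(X) = 2*X
(z(4)*14 - 166)*G(-15, 8) = ((2*4)*14 - 166)*(-15) = (8*14 - 166)*(-15) = (112 - 166)*(-15) = -54*(-15) = 810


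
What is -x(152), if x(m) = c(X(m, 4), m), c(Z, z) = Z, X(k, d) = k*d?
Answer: -608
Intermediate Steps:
X(k, d) = d*k
x(m) = 4*m
-x(152) = -4*152 = -1*608 = -608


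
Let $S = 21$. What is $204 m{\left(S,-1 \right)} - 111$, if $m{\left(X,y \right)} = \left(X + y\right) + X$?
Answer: $8253$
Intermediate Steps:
$m{\left(X,y \right)} = y + 2 X$
$204 m{\left(S,-1 \right)} - 111 = 204 \left(-1 + 2 \cdot 21\right) - 111 = 204 \left(-1 + 42\right) - 111 = 204 \cdot 41 - 111 = 8364 - 111 = 8253$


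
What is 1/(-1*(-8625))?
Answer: 1/8625 ≈ 0.00011594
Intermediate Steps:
1/(-1*(-8625)) = 1/8625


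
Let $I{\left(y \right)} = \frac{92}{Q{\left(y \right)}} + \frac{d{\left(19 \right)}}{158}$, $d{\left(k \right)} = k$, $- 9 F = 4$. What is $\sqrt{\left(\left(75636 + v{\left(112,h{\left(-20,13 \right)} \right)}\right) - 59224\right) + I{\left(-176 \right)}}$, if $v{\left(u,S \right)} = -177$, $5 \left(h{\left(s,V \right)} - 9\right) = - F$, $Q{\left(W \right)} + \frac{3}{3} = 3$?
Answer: $\frac{\sqrt{406441886}}{158} \approx 127.6$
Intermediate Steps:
$F = - \frac{4}{9}$ ($F = \left(- \frac{1}{9}\right) 4 = - \frac{4}{9} \approx -0.44444$)
$Q{\left(W \right)} = 2$ ($Q{\left(W \right)} = -1 + 3 = 2$)
$h{\left(s,V \right)} = \frac{409}{45}$ ($h{\left(s,V \right)} = 9 + \frac{\left(-1\right) \left(- \frac{4}{9}\right)}{5} = 9 + \frac{1}{5} \cdot \frac{4}{9} = 9 + \frac{4}{45} = \frac{409}{45}$)
$I{\left(y \right)} = \frac{7287}{158}$ ($I{\left(y \right)} = \frac{92}{2} + \frac{19}{158} = 92 \cdot \frac{1}{2} + 19 \cdot \frac{1}{158} = 46 + \frac{19}{158} = \frac{7287}{158}$)
$\sqrt{\left(\left(75636 + v{\left(112,h{\left(-20,13 \right)} \right)}\right) - 59224\right) + I{\left(-176 \right)}} = \sqrt{\left(\left(75636 - 177\right) - 59224\right) + \frac{7287}{158}} = \sqrt{\left(75459 - 59224\right) + \frac{7287}{158}} = \sqrt{16235 + \frac{7287}{158}} = \sqrt{\frac{2572417}{158}} = \frac{\sqrt{406441886}}{158}$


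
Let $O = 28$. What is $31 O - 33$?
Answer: $835$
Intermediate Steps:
$31 O - 33 = 31 \cdot 28 - 33 = 868 - 33 = 835$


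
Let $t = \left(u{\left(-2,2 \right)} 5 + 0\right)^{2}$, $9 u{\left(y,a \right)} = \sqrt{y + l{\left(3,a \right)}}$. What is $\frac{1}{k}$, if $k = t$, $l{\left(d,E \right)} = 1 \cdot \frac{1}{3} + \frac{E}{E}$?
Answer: $- \frac{243}{50} \approx -4.86$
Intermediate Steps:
$l{\left(d,E \right)} = \frac{4}{3}$ ($l{\left(d,E \right)} = 1 \cdot \frac{1}{3} + 1 = \frac{1}{3} + 1 = \frac{4}{3}$)
$u{\left(y,a \right)} = \frac{\sqrt{\frac{4}{3} + y}}{9}$ ($u{\left(y,a \right)} = \frac{\sqrt{y + \frac{4}{3}}}{9} = \frac{\sqrt{\frac{4}{3} + y}}{9}$)
$t = - \frac{50}{243}$ ($t = \left(\frac{\sqrt{12 + 9 \left(-2\right)}}{27} \cdot 5 + 0\right)^{2} = \left(\frac{\sqrt{12 - 18}}{27} \cdot 5 + 0\right)^{2} = \left(\frac{\sqrt{-6}}{27} \cdot 5 + 0\right)^{2} = \left(\frac{i \sqrt{6}}{27} \cdot 5 + 0\right)^{2} = \left(\frac{5 i \sqrt{6}}{27} + 0\right)^{2} = \left(\frac{5 i \sqrt{6}}{27}\right)^{2} = - \frac{50}{243} \approx -0.20576$)
$k = - \frac{50}{243} \approx -0.20576$
$\frac{1}{k} = \frac{1}{- \frac{50}{243}} = - \frac{243}{50}$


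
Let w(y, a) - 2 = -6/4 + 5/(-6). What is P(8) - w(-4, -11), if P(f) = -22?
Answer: -65/3 ≈ -21.667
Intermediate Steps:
w(y, a) = -⅓ (w(y, a) = 2 + (-6/4 + 5/(-6)) = 2 + (-6*¼ + 5*(-⅙)) = 2 + (-3/2 - ⅚) = 2 - 7/3 = -⅓)
P(8) - w(-4, -11) = -22 - 1*(-⅓) = -22 + ⅓ = -65/3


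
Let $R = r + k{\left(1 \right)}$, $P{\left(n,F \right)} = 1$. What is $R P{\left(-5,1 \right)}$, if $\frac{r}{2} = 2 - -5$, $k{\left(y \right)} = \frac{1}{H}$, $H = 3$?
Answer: $\frac{43}{3} \approx 14.333$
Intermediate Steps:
$k{\left(y \right)} = \frac{1}{3}$
$r = 14$ ($r = 2 \left(2 - -5\right) = 2 \left(2 + 5\right) = 2 \cdot 7 = 14$)
$R = \frac{43}{3}$ ($R = 14 + \frac{1}{3} = \frac{43}{3} \approx 14.333$)
$R P{\left(-5,1 \right)} = \frac{43}{3} \cdot 1 = \frac{43}{3}$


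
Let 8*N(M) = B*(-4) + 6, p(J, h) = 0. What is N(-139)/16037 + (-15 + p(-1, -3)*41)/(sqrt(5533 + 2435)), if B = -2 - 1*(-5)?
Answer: -3/64148 - 5*sqrt(498)/664 ≈ -0.16809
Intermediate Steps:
B = 3 (B = -2 + 5 = 3)
N(M) = -3/4 (N(M) = (3*(-4) + 6)/8 = (-12 + 6)/8 = (1/8)*(-6) = -3/4)
N(-139)/16037 + (-15 + p(-1, -3)*41)/(sqrt(5533 + 2435)) = -3/4/16037 + (-15 + 0*41)/(sqrt(5533 + 2435)) = -3/4*1/16037 + (-15 + 0)/(sqrt(7968)) = -3/64148 - 15*sqrt(498)/1992 = -3/64148 - 5*sqrt(498)/664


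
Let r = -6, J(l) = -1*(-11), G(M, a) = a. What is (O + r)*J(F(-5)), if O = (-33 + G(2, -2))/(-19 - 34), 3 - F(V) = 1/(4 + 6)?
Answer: -3113/53 ≈ -58.736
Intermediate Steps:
F(V) = 29/10 (F(V) = 3 - 1/(4 + 6) = 3 - 1/10 = 3 - 1*⅒ = 3 - ⅒ = 29/10)
J(l) = 11
O = 35/53 (O = (-33 - 2)/(-19 - 34) = -35/(-53) = -35*(-1/53) = 35/53 ≈ 0.66038)
(O + r)*J(F(-5)) = (35/53 - 6)*11 = -283/53*11 = -3113/53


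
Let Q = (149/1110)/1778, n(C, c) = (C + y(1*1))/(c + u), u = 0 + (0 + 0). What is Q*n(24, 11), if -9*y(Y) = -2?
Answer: 16241/97692210 ≈ 0.00016625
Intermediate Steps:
y(Y) = 2/9 (y(Y) = -⅑*(-2) = 2/9)
u = 0 (u = 0 + 0 = 0)
n(C, c) = (2/9 + C)/c (n(C, c) = (C + 2/9)/(c + 0) = (2/9 + C)/c)
Q = 149/1973580 (Q = (149*(1/1110))*(1/1778) = (149/1110)*(1/1778) = 149/1973580 ≈ 7.5497e-5)
Q*n(24, 11) = 149*((2/9 + 24)/11)/1973580 = 149*((1/11)*(218/9))/1973580 = (149/1973580)*(218/99) = 16241/97692210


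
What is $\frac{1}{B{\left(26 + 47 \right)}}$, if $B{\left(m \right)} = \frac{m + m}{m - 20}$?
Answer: $\frac{53}{146} \approx 0.36301$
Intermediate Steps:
$B{\left(m \right)} = \frac{2 m}{-20 + m}$
$\frac{1}{B{\left(26 + 47 \right)}} = \frac{1}{2 \left(26 + 47\right) \frac{1}{-20 + \left(26 + 47\right)}} = \frac{1}{2 \cdot 73 \frac{1}{-20 + 73}} = \frac{1}{2 \cdot 73 \cdot \frac{1}{53}} = \frac{1}{\frac{146}{53}} = \frac{53}{146}$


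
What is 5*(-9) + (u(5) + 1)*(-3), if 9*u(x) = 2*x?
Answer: -154/3 ≈ -51.333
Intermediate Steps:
u(x) = 2*x/9 (u(x) = (2*x)/9 = 2*x/9)
5*(-9) + (u(5) + 1)*(-3) = 5*(-9) + ((2/9)*5 + 1)*(-3) = -45 + (10/9 + 1)*(-3) = -45 + (19/9)*(-3) = -45 - 19/3 = -154/3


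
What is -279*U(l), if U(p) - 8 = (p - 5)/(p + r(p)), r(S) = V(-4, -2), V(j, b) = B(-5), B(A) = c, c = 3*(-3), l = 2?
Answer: -16461/7 ≈ -2351.6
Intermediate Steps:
c = -9
B(A) = -9
V(j, b) = -9
r(S) = -9
U(p) = 8 + (-5 + p)/(-9 + p) (U(p) = 8 + (p - 5)/(p - 9) = 8 + (-5 + p)/(-9 + p))
-279*U(l) = -279*(-77 + 9*2)/(-9 + 2) = -279*(-77 + 18)/(-7) = -(-279)*(-59)/7 = -279*59/7 = -16461/7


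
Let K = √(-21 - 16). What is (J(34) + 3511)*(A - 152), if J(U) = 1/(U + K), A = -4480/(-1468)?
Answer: 54664*(-3511*√37 + 119375*I)/(367*(√37 - 34*I)) ≈ -5.2296e+5 + 0.75943*I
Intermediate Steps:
K = I*√37 (K = √(-37) = I*√37 ≈ 6.0828*I)
A = 1120/367 (A = -4480*(-1/1468) = 1120/367 ≈ 3.0518)
J(U) = 1/(U + I*√37)
(J(34) + 3511)*(A - 152) = (1/(34 + I*√37) + 3511)*(1120/367 - 152) = (3511 + 1/(34 + I*√37))*(-54664/367) = -191925304/367 - 54664/(367*(34 + I*√37))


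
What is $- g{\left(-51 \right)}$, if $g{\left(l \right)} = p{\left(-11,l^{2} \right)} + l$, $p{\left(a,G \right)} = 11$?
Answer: $40$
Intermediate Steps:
$g{\left(l \right)} = 11 + l$
$- g{\left(-51 \right)} = - (11 - 51) = \left(-1\right) \left(-40\right) = 40$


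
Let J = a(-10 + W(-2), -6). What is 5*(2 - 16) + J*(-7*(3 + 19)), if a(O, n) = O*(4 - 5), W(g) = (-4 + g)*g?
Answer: 238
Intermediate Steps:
W(g) = g*(-4 + g)
a(O, n) = -O (a(O, n) = O*(-1) = -O)
J = -2 (J = -(-10 - 2*(-4 - 2)) = -(-10 - 2*(-6)) = -(-10 + 12) = -1*2 = -2)
5*(2 - 16) + J*(-7*(3 + 19)) = 5*(2 - 16) - (-14)*(3 + 19) = 5*(-14) - (-14)*22 = -70 - 2*(-154) = -70 + 308 = 238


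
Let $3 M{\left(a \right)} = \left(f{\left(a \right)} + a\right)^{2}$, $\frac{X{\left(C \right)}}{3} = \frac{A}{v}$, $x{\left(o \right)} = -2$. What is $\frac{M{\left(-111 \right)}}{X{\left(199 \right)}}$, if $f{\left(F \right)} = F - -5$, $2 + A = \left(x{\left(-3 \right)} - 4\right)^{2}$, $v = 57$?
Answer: $\frac{894691}{102} \approx 8771.5$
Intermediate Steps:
$A = 34$ ($A = -2 + \left(-2 - 4\right)^{2} = -2 + \left(-6\right)^{2} = -2 + 36 = 34$)
$f{\left(F \right)} = 5 + F$ ($f{\left(F \right)} = F + 5 = 5 + F$)
$X{\left(C \right)} = \frac{34}{19}$ ($X{\left(C \right)} = 3 \cdot \frac{34}{57} = \frac{34}{19}$)
$M{\left(a \right)} = \frac{\left(5 + 2 a\right)^{2}}{3}$ ($M{\left(a \right)} = \frac{\left(\left(5 + a\right) + a\right)^{2}}{3} = \frac{\left(5 + 2 a\right)^{2}}{3}$)
$\frac{M{\left(-111 \right)}}{X{\left(199 \right)}} = \frac{\frac{1}{3} \left(5 + 2 \left(-111\right)\right)^{2}}{\frac{34}{19}} = \frac{\left(5 - 222\right)^{2}}{3} \cdot \frac{19}{34} = \frac{\left(-217\right)^{2}}{3} \cdot \frac{19}{34} = \frac{1}{3} \cdot 47089 \cdot \frac{19}{34} = \frac{47089}{3} \cdot \frac{19}{34} = \frac{894691}{102}$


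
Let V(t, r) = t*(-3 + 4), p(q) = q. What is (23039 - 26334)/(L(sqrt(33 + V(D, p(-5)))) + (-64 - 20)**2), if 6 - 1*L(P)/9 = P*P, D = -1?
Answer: -3295/6822 ≈ -0.48300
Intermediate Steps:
V(t, r) = t (V(t, r) = t*1 = t)
L(P) = 54 - 9*P**2 (L(P) = 54 - 9*P*P = 54 - 9*P**2)
(23039 - 26334)/(L(sqrt(33 + V(D, p(-5)))) + (-64 - 20)**2) = (23039 - 26334)/((54 - 9*(sqrt(33 - 1))**2) + (-64 - 20)**2) = -3295/((54 - 9*(sqrt(32))**2) + (-84)**2) = -3295/((54 - 9*(4*sqrt(2))**2) + 7056) = -3295/((54 - 9*32) + 7056) = -3295/((54 - 288) + 7056) = -3295/(-234 + 7056) = -3295/6822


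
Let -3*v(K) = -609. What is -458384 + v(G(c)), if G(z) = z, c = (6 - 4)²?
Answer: -458181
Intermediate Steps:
c = 4 (c = 2² = 4)
v(K) = 203 (v(K) = -⅓*(-609) = 203)
-458384 + v(G(c)) = -458384 + 203 = -458181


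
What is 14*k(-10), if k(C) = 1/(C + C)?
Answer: -7/10 ≈ -0.70000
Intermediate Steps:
k(C) = 1/(2*C)
14*k(-10) = 14*((½)/(-10)) = 14*((½)*(-⅒)) = 14*(-1/20) = -7/10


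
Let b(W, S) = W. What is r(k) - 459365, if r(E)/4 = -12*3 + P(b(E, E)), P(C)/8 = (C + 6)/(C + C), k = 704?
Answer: -10108843/22 ≈ -4.5949e+5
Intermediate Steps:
P(C) = 4*(6 + C)/C (P(C) = 8*((C + 6)/(C + C)) = 8*((6 + C)/((2*C))) = 8*((6 + C)*(1/(2*C))) = 8*((6 + C)/(2*C)) = 4*(6 + C)/C)
r(E) = -128 + 96/E (r(E) = 4*(-12*3 + (4 + 24/E)) = 4*(-36 + (4 + 24/E)) = 4*(-32 + 24/E) = -128 + 96/E)
r(k) - 459365 = (-128 + 96/704) - 459365 = (-128 + 96*(1/704)) - 459365 = (-128 + 3/22) - 459365 = -2813/22 - 459365 = -10108843/22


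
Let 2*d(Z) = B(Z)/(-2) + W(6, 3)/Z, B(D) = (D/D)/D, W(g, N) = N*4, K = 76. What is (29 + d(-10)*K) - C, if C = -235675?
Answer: 2356603/10 ≈ 2.3566e+5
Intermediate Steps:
W(g, N) = 4*N
B(D) = 1/D
d(Z) = 23/(4*Z) (d(Z) = (1/(Z*(-2)) + (4*3)/Z)/2 = (-½/Z + 12/Z)/2 = (-1/(2*Z) + 12/Z)/2 = (23/(2*Z))/2 = 23/(4*Z))
(29 + d(-10)*K) - C = (29 + ((23/4)/(-10))*76) - 1*(-235675) = (29 + ((23/4)*(-⅒))*76) + 235675 = (29 - 23/40*76) + 235675 = (29 - 437/10) + 235675 = -147/10 + 235675 = 2356603/10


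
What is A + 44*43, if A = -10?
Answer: 1882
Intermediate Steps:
A + 44*43 = -10 + 44*43 = -10 + 1892 = 1882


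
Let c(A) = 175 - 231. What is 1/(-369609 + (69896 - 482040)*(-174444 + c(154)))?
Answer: 1/71918758391 ≈ 1.3905e-11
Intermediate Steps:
c(A) = -56
1/(-369609 + (69896 - 482040)*(-174444 + c(154))) = 1/(-369609 + (69896 - 482040)*(-174444 - 56)) = 1/(-369609 - 412144*(-174500)) = 1/(-369609 + 71919128000) = 1/71918758391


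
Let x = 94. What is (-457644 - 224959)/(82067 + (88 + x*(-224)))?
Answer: -682603/61099 ≈ -11.172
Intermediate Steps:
(-457644 - 224959)/(82067 + (88 + x*(-224))) = (-457644 - 224959)/(82067 + (88 + 94*(-224))) = -682603/(82067 + (88 - 21056)) = -682603/(82067 - 20968) = -682603/61099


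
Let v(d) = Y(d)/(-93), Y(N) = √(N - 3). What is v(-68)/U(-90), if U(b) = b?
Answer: I*√71/8370 ≈ 0.0010067*I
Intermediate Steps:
Y(N) = √(-3 + N)
v(d) = -√(-3 + d)/93 (v(d) = √(-3 + d)/(-93) = √(-3 + d)*(-1/93) = -√(-3 + d)/93)
v(-68)/U(-90) = -√(-3 - 68)/93/(-90) = -I*√71/93*(-1/90) = I*√71/8370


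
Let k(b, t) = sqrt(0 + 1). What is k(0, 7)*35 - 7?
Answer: 28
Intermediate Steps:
k(b, t) = 1 (k(b, t) = sqrt(1) = 1)
k(0, 7)*35 - 7 = 1*35 - 7 = 35 - 7 = 28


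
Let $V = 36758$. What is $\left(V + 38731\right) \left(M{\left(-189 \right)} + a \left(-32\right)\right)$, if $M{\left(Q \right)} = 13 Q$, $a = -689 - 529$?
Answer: $2756782791$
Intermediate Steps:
$a = -1218$
$\left(V + 38731\right) \left(M{\left(-189 \right)} + a \left(-32\right)\right) = \left(36758 + 38731\right) \left(13 \left(-189\right) - -38976\right) = 75489 \left(-2457 + 38976\right) = 75489 \cdot 36519 = 2756782791$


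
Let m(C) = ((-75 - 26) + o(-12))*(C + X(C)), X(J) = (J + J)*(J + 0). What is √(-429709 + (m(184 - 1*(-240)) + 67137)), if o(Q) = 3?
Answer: 2*I*√8910055 ≈ 5969.9*I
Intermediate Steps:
X(J) = 2*J² (X(J) = (2*J)*J = 2*J²)
m(C) = -196*C² - 98*C (m(C) = ((-75 - 26) + 3)*(C + 2*C²) = (-101 + 3)*(C + 2*C²) = -98*(C + 2*C²) = -196*C² - 98*C)
√(-429709 + (m(184 - 1*(-240)) + 67137)) = √(-429709 + (98*(184 - 1*(-240))*(-1 - 2*(184 - 1*(-240))) + 67137)) = √(-429709 + (98*(184 + 240)*(-1 - 2*(184 + 240)) + 67137)) = √(-429709 + (98*424*(-1 - 2*424) + 67137)) = √(-429709 + (98*424*(-1 - 848) + 67137)) = √(-429709 + (98*424*(-849) + 67137)) = √(-429709 + (-35277648 + 67137)) = √(-429709 - 35210511) = √(-35640220) = 2*I*√8910055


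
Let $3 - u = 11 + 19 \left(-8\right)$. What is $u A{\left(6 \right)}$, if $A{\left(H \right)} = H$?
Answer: $864$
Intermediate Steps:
$u = 144$ ($u = 3 - \left(11 + 19 \left(-8\right)\right) = 3 - \left(11 - 152\right) = 3 - -141 = 3 + 141 = 144$)
$u A{\left(6 \right)} = 144 \cdot 6 = 864$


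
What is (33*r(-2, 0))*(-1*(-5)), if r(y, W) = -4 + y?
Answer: -990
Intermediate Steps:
(33*r(-2, 0))*(-1*(-5)) = (33*(-4 - 2))*(-1*(-5)) = (33*(-6))*5 = -198*5 = -990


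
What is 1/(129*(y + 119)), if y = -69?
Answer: 1/6450 ≈ 0.00015504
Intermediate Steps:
1/(129*(y + 119)) = 1/(129*(-69 + 119)) = 1/(129*50) = 1/6450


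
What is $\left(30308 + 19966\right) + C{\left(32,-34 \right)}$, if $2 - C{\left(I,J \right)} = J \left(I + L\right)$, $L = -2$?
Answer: $51296$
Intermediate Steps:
$C{\left(I,J \right)} = 2 - J \left(-2 + I\right)$ ($C{\left(I,J \right)} = 2 - J \left(I - 2\right) = 2 - J \left(-2 + I\right)$)
$\left(30308 + 19966\right) + C{\left(32,-34 \right)} = \left(30308 + 19966\right) + \left(2 + 2 \left(-34\right) - 32 \left(-34\right)\right) = 50274 + \left(2 - 68 + 1088\right) = 50274 + 1022 = 51296$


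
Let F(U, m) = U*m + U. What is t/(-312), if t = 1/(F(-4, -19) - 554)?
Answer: 1/150384 ≈ 6.6496e-6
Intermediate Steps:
F(U, m) = U + U*m
t = -1/482 (t = 1/(-4*(1 - 19) - 554) = 1/(-4*(-18) - 554) = 1/(72 - 554) = 1/(-482) = -1/482 ≈ -0.0020747)
t/(-312) = -1/482/(-312) = -1/482*(-1/312) = 1/150384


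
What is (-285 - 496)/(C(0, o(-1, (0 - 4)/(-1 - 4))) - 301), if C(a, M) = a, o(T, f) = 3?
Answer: 781/301 ≈ 2.5947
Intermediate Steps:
(-285 - 496)/(C(0, o(-1, (0 - 4)/(-1 - 4))) - 301) = (-285 - 496)/(0 - 301) = -781/(-301) = -781*(-1/301) = 781/301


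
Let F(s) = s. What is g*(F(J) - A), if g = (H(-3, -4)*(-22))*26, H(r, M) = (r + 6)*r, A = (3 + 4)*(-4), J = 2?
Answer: 154440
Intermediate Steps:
A = -28 (A = 7*(-4) = -28)
H(r, M) = r*(6 + r) (H(r, M) = (6 + r)*r = r*(6 + r))
g = 5148 (g = (-3*(6 - 3)*(-22))*26 = (-3*3*(-22))*26 = -9*(-22)*26 = 198*26 = 5148)
g*(F(J) - A) = 5148*(2 - 1*(-28)) = 5148*(2 + 28) = 5148*30 = 154440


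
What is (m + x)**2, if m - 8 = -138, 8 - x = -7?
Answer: 13225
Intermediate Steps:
x = 15 (x = 8 - 1*(-7) = 8 + 7 = 15)
m = -130 (m = 8 - 138 = -130)
(m + x)**2 = (-130 + 15)**2 = (-115)**2 = 13225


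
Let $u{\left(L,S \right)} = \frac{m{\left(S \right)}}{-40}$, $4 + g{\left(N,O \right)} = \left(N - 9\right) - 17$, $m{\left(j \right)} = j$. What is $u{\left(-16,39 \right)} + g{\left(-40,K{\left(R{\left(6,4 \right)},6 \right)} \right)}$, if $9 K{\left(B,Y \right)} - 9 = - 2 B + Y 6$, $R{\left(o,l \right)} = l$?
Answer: $- \frac{2839}{40} \approx -70.975$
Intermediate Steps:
$K{\left(B,Y \right)} = 1 - \frac{2 B}{9} + \frac{2 Y}{3}$ ($K{\left(B,Y \right)} = 1 + \frac{- 2 B + Y 6}{9} = 1 + \frac{- 2 B + 6 Y}{9} = 1 - \left(- \frac{2 Y}{3} + \frac{2 B}{9}\right) = 1 - \frac{2 B}{9} + \frac{2 Y}{3}$)
$g{\left(N,O \right)} = -30 + N$ ($g{\left(N,O \right)} = -4 + \left(\left(N - 9\right) - 17\right) = -4 + \left(\left(-9 + N\right) - 17\right) = -4 + \left(-26 + N\right) = -30 + N$)
$u{\left(L,S \right)} = - \frac{S}{40}$ ($u{\left(L,S \right)} = \frac{S}{-40} = S \left(- \frac{1}{40}\right) = - \frac{S}{40}$)
$u{\left(-16,39 \right)} + g{\left(-40,K{\left(R{\left(6,4 \right)},6 \right)} \right)} = \left(- \frac{1}{40}\right) 39 - 70 = - \frac{39}{40} - 70 = - \frac{2839}{40}$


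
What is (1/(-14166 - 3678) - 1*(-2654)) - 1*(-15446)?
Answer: 322976399/17844 ≈ 18100.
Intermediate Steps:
(1/(-14166 - 3678) - 1*(-2654)) - 1*(-15446) = (1/(-17844) + 2654) + 15446 = (-1/17844 + 2654) + 15446 = 47357975/17844 + 15446 = 322976399/17844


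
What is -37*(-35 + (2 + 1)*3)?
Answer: 962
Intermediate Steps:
-37*(-35 + (2 + 1)*3) = -37*(-35 + 3*3) = -37*(-35 + 9) = -37*(-26) = 962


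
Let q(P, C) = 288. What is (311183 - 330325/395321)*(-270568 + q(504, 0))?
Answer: -33248992709297040/395321 ≈ -8.4106e+10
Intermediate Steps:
(311183 - 330325/395321)*(-270568 + q(504, 0)) = (311183 - 330325/395321)*(-270568 + 288) = (311183 - 330325*1/395321)*(-270280) = (311183 - 330325/395321)*(-270280) = (123016844418/395321)*(-270280) = -33248992709297040/395321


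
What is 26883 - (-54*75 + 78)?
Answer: 30855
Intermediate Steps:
26883 - (-54*75 + 78) = 26883 - (-4050 + 78) = 26883 - 1*(-3972) = 26883 + 3972 = 30855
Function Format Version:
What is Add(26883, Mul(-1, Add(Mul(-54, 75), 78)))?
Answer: 30855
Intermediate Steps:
Add(26883, Mul(-1, Add(Mul(-54, 75), 78))) = Add(26883, Mul(-1, Add(-4050, 78))) = Add(26883, Mul(-1, -3972)) = Add(26883, 3972) = 30855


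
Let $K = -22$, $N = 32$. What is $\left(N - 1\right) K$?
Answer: $-682$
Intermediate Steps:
$\left(N - 1\right) K = \left(32 - 1\right) \left(-22\right) = 31 \left(-22\right) = -682$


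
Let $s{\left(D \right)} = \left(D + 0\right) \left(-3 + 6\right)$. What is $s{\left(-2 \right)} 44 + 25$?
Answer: $-239$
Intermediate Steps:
$s{\left(D \right)} = 3 D$ ($s{\left(D \right)} = D 3 = 3 D$)
$s{\left(-2 \right)} 44 + 25 = 3 \left(-2\right) 44 + 25 = \left(-6\right) 44 + 25 = -264 + 25 = -239$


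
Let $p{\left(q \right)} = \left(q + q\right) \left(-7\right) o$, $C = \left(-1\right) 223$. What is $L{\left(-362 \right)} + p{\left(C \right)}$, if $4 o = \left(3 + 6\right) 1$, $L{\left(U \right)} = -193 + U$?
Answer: $\frac{12939}{2} \approx 6469.5$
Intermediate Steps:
$C = -223$
$o = \frac{9}{4}$ ($o = \frac{\left(3 + 6\right) 1}{4} = \frac{9 \cdot 1}{4} = \frac{1}{4} \cdot 9 = \frac{9}{4} \approx 2.25$)
$p{\left(q \right)} = - \frac{63 q}{2}$ ($p{\left(q \right)} = \left(q + q\right) \left(-7\right) \frac{9}{4} = 2 q \left(-7\right) \frac{9}{4} = - 14 q \frac{9}{4} = - \frac{63 q}{2}$)
$L{\left(-362 \right)} + p{\left(C \right)} = \left(-193 - 362\right) - - \frac{14049}{2} = -555 + \frac{14049}{2} = \frac{12939}{2}$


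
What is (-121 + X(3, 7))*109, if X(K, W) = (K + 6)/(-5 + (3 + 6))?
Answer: -51775/4 ≈ -12944.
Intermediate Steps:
X(K, W) = 3/2 + K/4 (X(K, W) = (6 + K)/(-5 + 9) = (6 + K)/4 = (6 + K)*(¼) = 3/2 + K/4)
(-121 + X(3, 7))*109 = (-121 + (3/2 + (¼)*3))*109 = (-121 + (3/2 + ¾))*109 = (-121 + 9/4)*109 = -475/4*109 = -51775/4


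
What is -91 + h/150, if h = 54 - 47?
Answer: -13643/150 ≈ -90.953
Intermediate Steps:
h = 7
-91 + h/150 = -91 + 7/150 = -13643/150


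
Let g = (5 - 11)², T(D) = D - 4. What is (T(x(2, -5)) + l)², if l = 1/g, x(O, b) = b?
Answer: 104329/1296 ≈ 80.501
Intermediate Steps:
T(D) = -4 + D
g = 36 (g = (-6)² = 36)
l = 1/36 ≈ 0.027778
(T(x(2, -5)) + l)² = ((-4 - 5) + 1/36)² = (-9 + 1/36)² = (-323/36)² = 104329/1296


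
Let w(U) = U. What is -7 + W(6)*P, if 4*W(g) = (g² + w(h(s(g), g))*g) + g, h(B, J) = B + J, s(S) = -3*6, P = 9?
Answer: -149/2 ≈ -74.500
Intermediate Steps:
s(S) = -18
W(g) = g/4 + g²/4 + g*(-18 + g)/4 (W(g) = ((g² + (-18 + g)*g) + g)/4 = ((g² + g*(-18 + g)) + g)/4 = (g + g² + g*(-18 + g))/4 = g/4 + g²/4 + g*(-18 + g)/4)
-7 + W(6)*P = -7 + ((¼)*6*(-17 + 2*6))*9 = -7 + ((¼)*6*(-17 + 12))*9 = -7 + ((¼)*6*(-5))*9 = -7 - 15/2*9 = -7 - 135/2 = -149/2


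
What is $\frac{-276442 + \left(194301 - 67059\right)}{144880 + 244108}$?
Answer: $- \frac{37300}{97247} \approx -0.38356$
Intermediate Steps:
$\frac{-276442 + \left(194301 - 67059\right)}{144880 + 244108} = \frac{-276442 + 127242}{388988} = \left(-149200\right) \frac{1}{388988} = - \frac{37300}{97247}$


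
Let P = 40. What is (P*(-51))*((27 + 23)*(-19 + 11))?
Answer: 816000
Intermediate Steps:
(P*(-51))*((27 + 23)*(-19 + 11)) = (40*(-51))*((27 + 23)*(-19 + 11)) = -102000*(-8) = -2040*(-400) = 816000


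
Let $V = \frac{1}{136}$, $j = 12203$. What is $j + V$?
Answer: $\frac{1659609}{136} \approx 12203.0$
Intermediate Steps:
$V = \frac{1}{136} \approx 0.0073529$
$j + V = 12203 + \frac{1}{136} = \frac{1659609}{136}$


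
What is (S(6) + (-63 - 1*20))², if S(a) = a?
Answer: 5929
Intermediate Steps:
(S(6) + (-63 - 1*20))² = (6 + (-63 - 1*20))² = (6 + (-63 - 20))² = (6 - 83)² = (-77)² = 5929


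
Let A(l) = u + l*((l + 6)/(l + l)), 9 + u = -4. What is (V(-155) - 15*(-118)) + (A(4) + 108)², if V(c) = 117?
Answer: 11887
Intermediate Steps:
u = -13 (u = -9 - 4 = -13)
A(l) = -10 + l/2 (A(l) = -13 + l*((l + 6)/(l + l)) = -13 + l*((6 + l)/((2*l))) = -13 + l*((6 + l)*(1/(2*l))) = -13 + l*((6 + l)/(2*l)) = -13 + (3 + l/2) = -10 + l/2)
(V(-155) - 15*(-118)) + (A(4) + 108)² = (117 - 15*(-118)) + ((-10 + (½)*4) + 108)² = (117 - 1*(-1770)) + ((-10 + 2) + 108)² = (117 + 1770) + (-8 + 108)² = 1887 + 100² = 1887 + 10000 = 11887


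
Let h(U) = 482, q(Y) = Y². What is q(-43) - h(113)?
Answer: 1367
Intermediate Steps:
q(-43) - h(113) = (-43)² - 1*482 = 1849 - 482 = 1367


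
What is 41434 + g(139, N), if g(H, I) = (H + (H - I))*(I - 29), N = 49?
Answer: 46014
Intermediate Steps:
g(H, I) = (-29 + I)*(-I + 2*H) (g(H, I) = (-I + 2*H)*(-29 + I) = (-29 + I)*(-I + 2*H))
41434 + g(139, N) = 41434 + (-1*49² - 58*139 + 29*49 + 2*139*49) = 41434 + (-1*2401 - 8062 + 1421 + 13622) = 41434 + (-2401 - 8062 + 1421 + 13622) = 41434 + 4580 = 46014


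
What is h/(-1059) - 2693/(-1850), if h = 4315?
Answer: -5130863/1959150 ≈ -2.6189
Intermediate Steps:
h/(-1059) - 2693/(-1850) = 4315/(-1059) - 2693/(-1850) = 4315*(-1/1059) - 2693*(-1/1850) = -4315/1059 + 2693/1850 = -5130863/1959150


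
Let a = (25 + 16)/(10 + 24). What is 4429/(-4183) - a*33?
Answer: -5810185/142222 ≈ -40.853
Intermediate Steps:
a = 41/34 ≈ 1.2059
4429/(-4183) - a*33 = 4429/(-4183) - 41*33/34 = 4429*(-1/4183) - 1*1353/34 = -4429/4183 - 1353/34 = -5810185/142222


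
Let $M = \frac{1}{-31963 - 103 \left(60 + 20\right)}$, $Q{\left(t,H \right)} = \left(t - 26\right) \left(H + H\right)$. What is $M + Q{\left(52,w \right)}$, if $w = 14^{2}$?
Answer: $\frac{409748975}{40203} \approx 10192.0$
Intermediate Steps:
$w = 196$
$Q{\left(t,H \right)} = 2 H \left(-26 + t\right)$ ($Q{\left(t,H \right)} = \left(-26 + t\right) 2 H = 2 H \left(-26 + t\right)$)
$M = - \frac{1}{40203}$ ($M = \frac{1}{-31963 - 8240} = \frac{1}{-40203} = - \frac{1}{40203} \approx -2.4874 \cdot 10^{-5}$)
$M + Q{\left(52,w \right)} = - \frac{1}{40203} + 2 \cdot 196 \left(-26 + 52\right) = - \frac{1}{40203} + 2 \cdot 196 \cdot 26 = - \frac{1}{40203} + 10192 = \frac{409748975}{40203}$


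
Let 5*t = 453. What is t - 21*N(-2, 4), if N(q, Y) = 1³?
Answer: 348/5 ≈ 69.600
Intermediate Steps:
N(q, Y) = 1
t = 453/5 (t = (⅕)*453 = 453/5 ≈ 90.600)
t - 21*N(-2, 4) = 453/5 - 21 = 348/5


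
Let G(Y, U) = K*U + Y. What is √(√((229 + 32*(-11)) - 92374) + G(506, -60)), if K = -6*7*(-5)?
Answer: √(-12094 + I*√92497) ≈ 1.383 + 109.98*I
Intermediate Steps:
K = 210 (K = -42*(-5) = 210)
G(Y, U) = Y + 210*U (G(Y, U) = 210*U + Y = Y + 210*U)
√(√((229 + 32*(-11)) - 92374) + G(506, -60)) = √(√((229 + 32*(-11)) - 92374) + (506 + 210*(-60))) = √(√((229 - 352) - 92374) + (506 - 12600)) = √(√(-123 - 92374) - 12094) = √(√(-92497) - 12094) = √(I*√92497 - 12094) = √(-12094 + I*√92497)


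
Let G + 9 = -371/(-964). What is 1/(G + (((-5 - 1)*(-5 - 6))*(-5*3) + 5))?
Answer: -964/957845 ≈ -0.0010064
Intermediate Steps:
G = -8305/964 (G = -9 - 371/(-964) = -9 - 371*(-1/964) = -9 + 371/964 = -8305/964 ≈ -8.6151)
1/(G + (((-5 - 1)*(-5 - 6))*(-5*3) + 5)) = 1/(-8305/964 + (((-5 - 1)*(-5 - 6))*(-5*3) + 5)) = 1/(-8305/964 + (-6*(-11)*(-15) + 5)) = 1/(-8305/964 + (66*(-15) + 5)) = 1/(-8305/964 + (-990 + 5)) = 1/(-8305/964 - 985) = 1/(-957845/964) = -964/957845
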